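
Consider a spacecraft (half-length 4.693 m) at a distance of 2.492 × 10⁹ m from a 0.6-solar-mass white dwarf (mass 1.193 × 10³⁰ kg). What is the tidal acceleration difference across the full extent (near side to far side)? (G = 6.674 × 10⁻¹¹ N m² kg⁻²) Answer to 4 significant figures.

Δa = 4GMr/d³
   = 4 × (6.674 × 10⁻¹¹) × (1.193 × 10³⁰) × (4.693) / (2.492 × 10⁹)³
   = 9.658 × 10⁻⁸ m/s²

9.658 × 10⁻⁸ m/s²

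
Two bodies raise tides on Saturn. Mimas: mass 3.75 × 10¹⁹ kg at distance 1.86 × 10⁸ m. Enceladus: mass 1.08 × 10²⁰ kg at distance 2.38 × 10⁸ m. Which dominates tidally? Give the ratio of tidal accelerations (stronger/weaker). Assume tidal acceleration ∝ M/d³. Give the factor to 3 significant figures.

Tidal acceleration ∝ M/d³, so compare M/d³ for each.
Mimas: (3.75 × 10¹⁹) / (1.86 × 10⁸)³ = 5.828 × 10⁻⁶
Enceladus: (1.08 × 10²⁰) / (2.38 × 10⁸)³ = 8.011 × 10⁻⁶
Ratio (larger/smaller) = 1.37

Enceladus, by a factor of ≈ 1.37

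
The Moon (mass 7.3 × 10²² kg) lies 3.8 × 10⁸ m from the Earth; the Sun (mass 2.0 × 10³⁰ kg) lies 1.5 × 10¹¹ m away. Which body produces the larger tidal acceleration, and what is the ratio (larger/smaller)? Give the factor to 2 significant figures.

The Moon, by a factor of ≈ 2.2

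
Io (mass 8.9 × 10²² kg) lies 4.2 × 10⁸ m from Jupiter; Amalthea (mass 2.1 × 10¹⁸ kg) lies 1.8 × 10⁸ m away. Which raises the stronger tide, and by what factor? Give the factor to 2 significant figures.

Tidal stretch scales as M/d³; compute that for each body.
Io: (8.9 × 10²²) / (4.2 × 10⁸)³ = 1.201 × 10⁻³
Amalthea: (2.1 × 10¹⁸) / (1.8 × 10⁸)³ = 3.601 × 10⁻⁷
Ratio (larger/smaller) = 3300

Io, by a factor of ≈ 3300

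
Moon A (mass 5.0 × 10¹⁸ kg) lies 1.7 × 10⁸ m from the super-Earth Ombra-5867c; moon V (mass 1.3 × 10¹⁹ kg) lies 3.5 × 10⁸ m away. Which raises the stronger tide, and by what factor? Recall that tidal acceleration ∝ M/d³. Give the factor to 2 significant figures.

The tide-raising term goes as M/d³ (the gradient of a 1/d² field).
Moon A: (5.0 × 10¹⁸) / (1.7 × 10⁸)³ = 1.018 × 10⁻⁶
Moon V: (1.3 × 10¹⁹) / (3.5 × 10⁸)³ = 3.032 × 10⁻⁷
Ratio (larger/smaller) = 3.4

Moon A, by a factor of ≈ 3.4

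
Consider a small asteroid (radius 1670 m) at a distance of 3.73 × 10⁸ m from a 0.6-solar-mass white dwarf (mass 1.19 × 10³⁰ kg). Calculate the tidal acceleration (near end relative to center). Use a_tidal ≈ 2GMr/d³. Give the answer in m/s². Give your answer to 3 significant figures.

Δa = 2GMr/d³
   = 2 × (6.674 × 10⁻¹¹) × (1.19 × 10³⁰) × (1670) / (3.73 × 10⁸)³
   = 5.11 × 10⁻³ m/s²

5.11 × 10⁻³ m/s²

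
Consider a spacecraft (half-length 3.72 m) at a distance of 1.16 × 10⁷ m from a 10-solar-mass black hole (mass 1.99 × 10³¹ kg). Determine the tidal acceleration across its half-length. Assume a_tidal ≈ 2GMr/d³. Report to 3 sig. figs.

Since r ≪ d, expand the inverse-square field across one radius to get the leading 2GMr/d³ term.
Δa = 2GMr/d³
   = 2 × (6.674 × 10⁻¹¹) × (1.99 × 10³¹) × (3.72) / (1.16 × 10⁷)³
   = 6.33 m/s²

6.33 m/s²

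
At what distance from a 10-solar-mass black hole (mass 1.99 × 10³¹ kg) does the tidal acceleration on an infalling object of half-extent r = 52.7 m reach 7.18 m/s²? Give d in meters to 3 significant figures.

2.69 × 10⁷ m

2GMr/d³ = a_tidal  ⇒  d = (2GMr / a_tidal)^(1/3)
d = (2 × 6.674×10⁻¹¹ × (1.99 × 10³¹) × (52.7) / (7.18))^(1/3)
  = 2.69 × 10⁷ m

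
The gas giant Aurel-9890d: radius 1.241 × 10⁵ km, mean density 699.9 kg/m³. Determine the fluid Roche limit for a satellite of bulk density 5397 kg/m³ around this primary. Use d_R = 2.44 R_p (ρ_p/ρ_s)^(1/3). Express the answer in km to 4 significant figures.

1.533 × 10⁵ km

d_R = 2.44 × 1.241 × 10⁵ km × (699.9/5397)^(1/3)
    = 1.533 × 10⁵ km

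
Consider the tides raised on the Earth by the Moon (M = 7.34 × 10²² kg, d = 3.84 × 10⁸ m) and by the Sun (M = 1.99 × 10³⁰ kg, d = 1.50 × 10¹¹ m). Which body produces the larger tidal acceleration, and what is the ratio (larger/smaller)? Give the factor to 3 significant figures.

Tidal acceleration ∝ M/d³, so compare M/d³ for each.
The Moon: (7.34 × 10²²) / (3.84 × 10⁸)³ = 1.296 × 10⁻³
The Sun: (1.99 × 10³⁰) / (1.50 × 10¹¹)³ = 5.896 × 10⁻⁴
Ratio (larger/smaller) = 2.20

The Moon, by a factor of ≈ 2.20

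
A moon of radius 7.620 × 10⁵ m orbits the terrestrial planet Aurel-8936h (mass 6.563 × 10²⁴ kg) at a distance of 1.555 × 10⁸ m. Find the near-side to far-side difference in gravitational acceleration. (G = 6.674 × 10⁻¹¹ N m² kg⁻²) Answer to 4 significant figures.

a_tidal = 4GMr/d³
        = 4 × (6.674 × 10⁻¹¹) × (6.563 × 10²⁴) × (7.620 × 10⁵) / (1.555 × 10⁸)³
        = 3.551 × 10⁻⁴ m/s²

3.551 × 10⁻⁴ m/s²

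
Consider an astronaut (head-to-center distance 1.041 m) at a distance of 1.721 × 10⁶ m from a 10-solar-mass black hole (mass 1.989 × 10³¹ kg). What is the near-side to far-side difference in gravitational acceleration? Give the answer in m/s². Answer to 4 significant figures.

Δg = 4GMr/d³
   = 4 × (6.674 × 10⁻¹¹) × (1.989 × 10³¹) × (1.041) / (1.721 × 10⁶)³
   = 1.084 × 10³ m/s²

1.084 × 10³ m/s²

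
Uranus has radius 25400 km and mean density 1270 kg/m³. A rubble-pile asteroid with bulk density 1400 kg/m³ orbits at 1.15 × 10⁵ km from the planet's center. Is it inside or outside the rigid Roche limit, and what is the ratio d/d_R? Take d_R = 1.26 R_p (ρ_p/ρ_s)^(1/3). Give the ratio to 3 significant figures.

d_R = 1.26 × (25400 km) × (1270/1400)^(1/3) = 30980 km
d/d_R = (1.15 × 10⁵) / (30980) = 3.71
Since d/d_R > 1, the body is outside the Roche limit.

outside; d/d_R ≈ 3.71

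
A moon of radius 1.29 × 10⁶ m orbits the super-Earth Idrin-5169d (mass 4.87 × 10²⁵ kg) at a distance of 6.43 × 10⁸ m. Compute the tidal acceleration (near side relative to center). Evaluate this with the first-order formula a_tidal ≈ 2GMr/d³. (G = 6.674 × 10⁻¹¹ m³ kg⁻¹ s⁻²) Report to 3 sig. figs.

a_tidal = 2GMr/d³
        = 2 × (6.674 × 10⁻¹¹) × (4.87 × 10²⁵) × (1.29 × 10⁶) / (6.43 × 10⁸)³
        = 3.15 × 10⁻⁵ m/s²

3.15 × 10⁻⁵ m/s²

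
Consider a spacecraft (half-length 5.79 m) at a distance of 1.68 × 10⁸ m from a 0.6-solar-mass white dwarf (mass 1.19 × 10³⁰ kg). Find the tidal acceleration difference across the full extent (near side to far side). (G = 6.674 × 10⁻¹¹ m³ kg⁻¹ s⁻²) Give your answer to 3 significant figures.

Near-to-far spans 2r, so the tidal difference is twice the near-to-center value: 4GMr/d³.
Δg = 4GMr/d³
   = 4 × (6.674 × 10⁻¹¹) × (1.19 × 10³⁰) × (5.79) / (1.68 × 10⁸)³
   = 3.88 × 10⁻⁴ m/s²

3.88 × 10⁻⁴ m/s²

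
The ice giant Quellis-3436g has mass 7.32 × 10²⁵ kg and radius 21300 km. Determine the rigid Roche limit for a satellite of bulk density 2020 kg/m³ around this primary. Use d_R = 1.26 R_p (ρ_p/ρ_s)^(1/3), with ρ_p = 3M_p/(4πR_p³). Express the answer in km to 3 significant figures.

ρ_p = 3M_p/(4πR_p³) = 3 × (7.32 × 10²⁵) / (4π × (2.13 × 10⁷ m)³) = 1810 kg/m³
d_R = 1.26 × 21300 km × (1810/2020)^(1/3)
    = 25900 km

25900 km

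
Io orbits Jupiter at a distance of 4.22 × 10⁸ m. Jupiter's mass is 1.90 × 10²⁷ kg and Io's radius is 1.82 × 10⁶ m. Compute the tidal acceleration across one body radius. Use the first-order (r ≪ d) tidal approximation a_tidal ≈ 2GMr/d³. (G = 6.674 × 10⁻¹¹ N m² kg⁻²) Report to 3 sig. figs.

6.14 × 10⁻³ m/s²

Differencing GM/(d−r)² and GM/d² to first order in r/d gives 2GMr/d³.
Δg = 2GMr/d³
   = 2 × (6.674 × 10⁻¹¹) × (1.90 × 10²⁷) × (1.82 × 10⁶) / (4.22 × 10⁸)³
   = 6.14 × 10⁻³ m/s²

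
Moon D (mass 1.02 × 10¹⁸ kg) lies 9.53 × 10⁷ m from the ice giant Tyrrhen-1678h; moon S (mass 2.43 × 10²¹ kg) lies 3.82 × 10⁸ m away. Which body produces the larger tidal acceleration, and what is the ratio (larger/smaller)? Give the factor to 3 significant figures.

Tidal stretch scales as M/d³; compute that for each body.
Moon D: (1.02 × 10¹⁸) / (9.53 × 10⁷)³ = 1.178 × 10⁻⁶
Moon S: (2.43 × 10²¹) / (3.82 × 10⁸)³ = 4.359 × 10⁻⁵
Ratio (larger/smaller) = 37.0

Moon S, by a factor of ≈ 37.0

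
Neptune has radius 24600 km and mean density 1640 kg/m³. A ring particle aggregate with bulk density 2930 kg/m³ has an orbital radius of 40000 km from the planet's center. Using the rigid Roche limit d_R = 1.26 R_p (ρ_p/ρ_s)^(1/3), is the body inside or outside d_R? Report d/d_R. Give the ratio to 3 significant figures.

outside; d/d_R ≈ 1.57

d_R = 1.26 × (24600 km) × (1640/2930)^(1/3) = 25540 km
d/d_R = (40000) / (25540) = 1.57
Since d/d_R > 1, the body is outside the Roche limit.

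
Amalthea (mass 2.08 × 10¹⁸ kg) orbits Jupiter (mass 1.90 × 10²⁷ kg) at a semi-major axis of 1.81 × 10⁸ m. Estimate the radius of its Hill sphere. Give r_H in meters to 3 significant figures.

1.29 × 10⁵ m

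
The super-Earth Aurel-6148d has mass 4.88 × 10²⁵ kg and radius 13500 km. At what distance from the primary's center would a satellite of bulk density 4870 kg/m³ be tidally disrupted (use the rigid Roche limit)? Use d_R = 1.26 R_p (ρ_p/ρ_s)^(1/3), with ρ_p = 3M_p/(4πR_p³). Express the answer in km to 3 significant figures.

16900 km

ρ_p = 3M_p/(4πR_p³) = 3 × (4.88 × 10²⁵) / (4π × (1.35 × 10⁷ m)³) = 4740 kg/m³
d_R = 1.26 × 13500 km × (4740/4870)^(1/3)
    = 16900 km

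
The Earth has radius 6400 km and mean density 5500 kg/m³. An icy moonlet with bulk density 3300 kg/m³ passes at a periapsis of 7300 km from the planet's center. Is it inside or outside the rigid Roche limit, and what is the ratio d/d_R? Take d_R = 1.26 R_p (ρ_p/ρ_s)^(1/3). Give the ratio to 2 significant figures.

inside; d/d_R ≈ 0.76

d_R = 1.26 × (6400 km) × (5500/3300)^(1/3) = 9561 km
d/d_R = (7300) / (9561) = 0.76
Since d/d_R < 1, the body is inside the Roche limit.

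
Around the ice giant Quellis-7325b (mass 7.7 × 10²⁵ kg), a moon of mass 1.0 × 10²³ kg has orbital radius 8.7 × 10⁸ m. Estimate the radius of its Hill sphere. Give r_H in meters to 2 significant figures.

6.6 × 10⁷ m

r_H ≈ a (m/3M)^(1/3)
    = (8.7 × 10⁸) × (1.0 × 10²³ / (3 × 7.7 × 10²⁵))^(1/3)
    = 6.6 × 10⁷ m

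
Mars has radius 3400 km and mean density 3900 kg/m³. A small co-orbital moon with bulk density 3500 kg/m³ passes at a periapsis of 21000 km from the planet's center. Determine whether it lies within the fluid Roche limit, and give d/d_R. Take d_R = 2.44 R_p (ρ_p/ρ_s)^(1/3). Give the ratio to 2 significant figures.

outside; d/d_R ≈ 2.4

d_R = 2.44 × (3400 km) × (3900/3500)^(1/3) = 8601 km
d/d_R = (21000) / (8601) = 2.4
Since d/d_R > 1, the body is outside the Roche limit.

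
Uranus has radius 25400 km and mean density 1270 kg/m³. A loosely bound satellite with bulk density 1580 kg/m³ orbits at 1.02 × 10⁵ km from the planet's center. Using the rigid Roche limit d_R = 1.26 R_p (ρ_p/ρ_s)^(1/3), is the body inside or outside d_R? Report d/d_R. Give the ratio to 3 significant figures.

d_R = 1.26 × (25400 km) × (1270/1580)^(1/3) = 29760 km
d/d_R = (1.02 × 10⁵) / (29760) = 3.43
Since d/d_R > 1, the body is outside the Roche limit.

outside; d/d_R ≈ 3.43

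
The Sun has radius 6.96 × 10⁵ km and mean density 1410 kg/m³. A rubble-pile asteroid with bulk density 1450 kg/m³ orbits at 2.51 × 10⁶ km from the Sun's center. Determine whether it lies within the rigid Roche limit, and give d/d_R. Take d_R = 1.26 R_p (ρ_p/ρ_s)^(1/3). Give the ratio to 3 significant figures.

outside; d/d_R ≈ 2.89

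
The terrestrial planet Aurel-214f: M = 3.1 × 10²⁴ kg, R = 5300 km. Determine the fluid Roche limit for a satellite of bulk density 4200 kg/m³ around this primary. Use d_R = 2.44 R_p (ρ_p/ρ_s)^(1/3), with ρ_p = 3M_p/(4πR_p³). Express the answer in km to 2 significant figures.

14000 km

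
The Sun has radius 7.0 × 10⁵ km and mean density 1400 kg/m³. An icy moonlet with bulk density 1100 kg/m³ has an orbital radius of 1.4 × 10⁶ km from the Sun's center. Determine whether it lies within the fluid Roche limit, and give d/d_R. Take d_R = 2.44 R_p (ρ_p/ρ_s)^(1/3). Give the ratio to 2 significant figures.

d_R = 2.44 × (7.0 × 10⁵ km) × (1400/1100)^(1/3) = 1.851 × 10⁶ km
d/d_R = (1.4 × 10⁶) / (1.851 × 10⁶) = 0.76
Since d/d_R < 1, the body is inside the Roche limit.

inside; d/d_R ≈ 0.76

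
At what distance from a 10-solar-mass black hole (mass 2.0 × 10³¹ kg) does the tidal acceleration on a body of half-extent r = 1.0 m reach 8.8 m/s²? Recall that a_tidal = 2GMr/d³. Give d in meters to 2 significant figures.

2GMr/d³ = a_tidal  ⇒  d = (2GMr / a_tidal)^(1/3)
d = (2 × 6.674×10⁻¹¹ × (2.0 × 10³¹) × (1.0) / (8.8))^(1/3)
  = 6.7 × 10⁶ m

6.7 × 10⁶ m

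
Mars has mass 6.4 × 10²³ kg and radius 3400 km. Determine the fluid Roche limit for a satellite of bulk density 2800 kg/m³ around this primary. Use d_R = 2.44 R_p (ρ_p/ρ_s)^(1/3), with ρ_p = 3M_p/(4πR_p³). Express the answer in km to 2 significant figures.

ρ_p = 3M_p/(4πR_p³) = 3 × (6.4 × 10²³) / (4π × (3.4 × 10⁶ m)³) = 3900 kg/m³
d_R = 2.44 × 3400 km × (3900/2800)^(1/3)
    = 9300 km

9300 km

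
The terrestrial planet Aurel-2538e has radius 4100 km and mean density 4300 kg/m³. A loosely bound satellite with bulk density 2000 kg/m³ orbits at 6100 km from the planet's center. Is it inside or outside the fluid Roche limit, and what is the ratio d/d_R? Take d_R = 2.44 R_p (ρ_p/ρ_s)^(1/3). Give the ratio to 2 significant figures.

inside; d/d_R ≈ 0.47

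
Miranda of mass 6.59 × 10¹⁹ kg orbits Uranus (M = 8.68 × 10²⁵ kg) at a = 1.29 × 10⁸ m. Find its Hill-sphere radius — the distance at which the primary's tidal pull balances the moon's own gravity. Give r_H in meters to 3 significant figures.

r_H ≈ a (m/3M)^(1/3)
    = (1.29 × 10⁸) × (6.59 × 10¹⁹ / (3 × 8.68 × 10²⁵))^(1/3)
    = 8.16 × 10⁵ m

8.16 × 10⁵ m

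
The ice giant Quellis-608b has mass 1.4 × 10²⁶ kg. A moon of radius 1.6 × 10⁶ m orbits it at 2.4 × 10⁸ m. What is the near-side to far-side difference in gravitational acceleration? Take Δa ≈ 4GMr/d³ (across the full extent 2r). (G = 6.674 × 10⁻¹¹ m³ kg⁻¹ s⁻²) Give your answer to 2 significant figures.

4.3 × 10⁻³ m/s²

Δg = 4GMr/d³
   = 4 × (6.674 × 10⁻¹¹) × (1.4 × 10²⁶) × (1.6 × 10⁶) / (2.4 × 10⁸)³
   = 4.3 × 10⁻³ m/s²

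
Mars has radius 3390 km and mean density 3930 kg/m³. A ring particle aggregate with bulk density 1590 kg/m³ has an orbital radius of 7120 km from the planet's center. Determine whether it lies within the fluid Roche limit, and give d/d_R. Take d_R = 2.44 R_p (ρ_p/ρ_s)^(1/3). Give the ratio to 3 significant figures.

d_R = 2.44 × (3390 km) × (3930/1590)^(1/3) = 11180 km
d/d_R = (7120) / (11180) = 0.637
Since d/d_R < 1, the body is inside the Roche limit.

inside; d/d_R ≈ 0.637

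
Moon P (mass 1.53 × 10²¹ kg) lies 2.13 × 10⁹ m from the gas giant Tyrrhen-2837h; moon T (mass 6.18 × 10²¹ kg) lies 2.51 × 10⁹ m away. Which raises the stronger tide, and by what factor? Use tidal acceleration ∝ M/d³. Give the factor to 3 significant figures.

The tide-raising term goes as M/d³ (the gradient of a 1/d² field).
Moon P: (1.53 × 10²¹) / (2.13 × 10⁹)³ = 1.583 × 10⁻⁷
Moon T: (6.18 × 10²¹) / (2.51 × 10⁹)³ = 3.908 × 10⁻⁷
Ratio (larger/smaller) = 2.47

Moon T, by a factor of ≈ 2.47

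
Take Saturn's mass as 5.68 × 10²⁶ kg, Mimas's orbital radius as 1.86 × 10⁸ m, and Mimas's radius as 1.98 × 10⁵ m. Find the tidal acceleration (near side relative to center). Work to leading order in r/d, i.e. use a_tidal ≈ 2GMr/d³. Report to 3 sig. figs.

a_tidal = 2GMr/d³
        = 2 × (6.674 × 10⁻¹¹) × (5.68 × 10²⁶) × (1.98 × 10⁵) / (1.86 × 10⁸)³
        = 2.33 × 10⁻³ m/s²

2.33 × 10⁻³ m/s²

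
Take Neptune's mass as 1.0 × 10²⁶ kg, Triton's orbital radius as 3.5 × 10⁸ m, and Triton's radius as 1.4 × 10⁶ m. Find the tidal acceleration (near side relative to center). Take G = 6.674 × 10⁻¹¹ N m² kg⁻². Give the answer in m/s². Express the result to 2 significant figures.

4.4 × 10⁻⁴ m/s²

The tidal stretch is the gradient of GM/d² times the body's extent r, hence the 1/d³ dependence.
Δg = 2GMr/d³
   = 2 × (6.674 × 10⁻¹¹) × (1.0 × 10²⁶) × (1.4 × 10⁶) / (3.5 × 10⁸)³
   = 4.4 × 10⁻⁴ m/s²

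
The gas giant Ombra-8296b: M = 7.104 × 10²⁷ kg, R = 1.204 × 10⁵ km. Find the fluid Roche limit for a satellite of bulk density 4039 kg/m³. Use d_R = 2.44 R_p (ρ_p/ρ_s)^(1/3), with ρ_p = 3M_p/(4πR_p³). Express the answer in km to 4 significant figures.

1.827 × 10⁵ km

ρ_p = 3M_p/(4πR_p³) = 3 × (7.104 × 10²⁷) / (4π × (1.204 × 10⁸ m)³) = 971.7 kg/m³
d_R = 2.44 × 1.204 × 10⁵ km × (971.7/4039)^(1/3)
    = 1.827 × 10⁵ km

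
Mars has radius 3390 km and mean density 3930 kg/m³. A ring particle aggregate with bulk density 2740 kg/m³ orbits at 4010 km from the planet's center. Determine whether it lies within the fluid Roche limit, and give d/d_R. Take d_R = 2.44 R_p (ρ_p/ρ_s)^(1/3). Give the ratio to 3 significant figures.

d_R = 2.44 × (3390 km) × (3930/2740)^(1/3) = 9328 km
d/d_R = (4010) / (9328) = 0.430
Since d/d_R < 1, the body is inside the Roche limit.

inside; d/d_R ≈ 0.430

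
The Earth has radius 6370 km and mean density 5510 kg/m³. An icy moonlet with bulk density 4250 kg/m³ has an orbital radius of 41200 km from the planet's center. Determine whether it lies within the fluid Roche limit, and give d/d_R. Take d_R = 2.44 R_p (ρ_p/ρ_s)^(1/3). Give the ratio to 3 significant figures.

d_R = 2.44 × (6370 km) × (5510/4250)^(1/3) = 16950 km
d/d_R = (41200) / (16950) = 2.43
Since d/d_R > 1, the body is outside the Roche limit.

outside; d/d_R ≈ 2.43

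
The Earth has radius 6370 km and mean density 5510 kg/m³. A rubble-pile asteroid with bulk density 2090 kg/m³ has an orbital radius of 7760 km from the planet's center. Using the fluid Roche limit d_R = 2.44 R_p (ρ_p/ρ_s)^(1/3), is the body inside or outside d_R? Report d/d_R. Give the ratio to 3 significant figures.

inside; d/d_R ≈ 0.361

d_R = 2.44 × (6370 km) × (5510/2090)^(1/3) = 21470 km
d/d_R = (7760) / (21470) = 0.361
Since d/d_R < 1, the body is inside the Roche limit.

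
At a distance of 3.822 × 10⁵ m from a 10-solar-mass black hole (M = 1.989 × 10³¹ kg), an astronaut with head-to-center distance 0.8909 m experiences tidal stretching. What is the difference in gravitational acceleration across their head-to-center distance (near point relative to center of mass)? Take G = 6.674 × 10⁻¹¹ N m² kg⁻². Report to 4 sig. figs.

4.237 × 10⁴ m/s²

Δa = 2GMr/d³
   = 2 × (6.674 × 10⁻¹¹) × (1.989 × 10³¹) × (0.8909) / (3.822 × 10⁵)³
   = 4.237 × 10⁴ m/s²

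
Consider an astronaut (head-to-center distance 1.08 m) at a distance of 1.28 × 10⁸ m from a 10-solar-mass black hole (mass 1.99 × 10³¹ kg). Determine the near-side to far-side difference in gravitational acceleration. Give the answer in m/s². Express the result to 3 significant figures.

The field gradient is 2GM/d³; across the full diameter 2r the difference is 4GMr/d³.
Δg = 4GMr/d³
   = 4 × (6.674 × 10⁻¹¹) × (1.99 × 10³¹) × (1.08) / (1.28 × 10⁸)³
   = 2.74 × 10⁻³ m/s²

2.74 × 10⁻³ m/s²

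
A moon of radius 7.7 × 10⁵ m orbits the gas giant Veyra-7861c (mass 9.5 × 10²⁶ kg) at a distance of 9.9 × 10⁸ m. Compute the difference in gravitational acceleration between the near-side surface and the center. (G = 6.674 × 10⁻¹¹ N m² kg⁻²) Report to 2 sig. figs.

1.0 × 10⁻⁴ m/s²

Δg = 2GMr/d³
   = 2 × (6.674 × 10⁻¹¹) × (9.5 × 10²⁶) × (7.7 × 10⁵) / (9.9 × 10⁸)³
   = 1.0 × 10⁻⁴ m/s²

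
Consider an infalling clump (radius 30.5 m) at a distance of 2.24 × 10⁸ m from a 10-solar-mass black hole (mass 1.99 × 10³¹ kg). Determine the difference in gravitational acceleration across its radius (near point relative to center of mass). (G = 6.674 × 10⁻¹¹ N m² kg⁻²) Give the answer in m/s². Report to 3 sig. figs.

7.21 × 10⁻³ m/s²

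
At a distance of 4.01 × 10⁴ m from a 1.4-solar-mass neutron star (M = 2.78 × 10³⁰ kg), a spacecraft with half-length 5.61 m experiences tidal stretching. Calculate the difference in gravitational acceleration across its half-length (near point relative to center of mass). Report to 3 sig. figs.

3.23 × 10⁷ m/s²

Δa = 2GMr/d³
   = 2 × (6.674 × 10⁻¹¹) × (2.78 × 10³⁰) × (5.61) / (4.01 × 10⁴)³
   = 3.23 × 10⁷ m/s²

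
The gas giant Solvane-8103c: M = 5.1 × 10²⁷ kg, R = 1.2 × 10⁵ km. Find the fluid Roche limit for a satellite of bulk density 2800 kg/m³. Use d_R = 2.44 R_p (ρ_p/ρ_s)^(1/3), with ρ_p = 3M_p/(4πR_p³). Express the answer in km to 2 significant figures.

1.8 × 10⁵ km

ρ_p = 3M_p/(4πR_p³) = 3 × (5.1 × 10²⁷) / (4π × (1.2 × 10⁸ m)³) = 700 kg/m³
d_R = 2.44 × 1.2 × 10⁵ km × (700/2800)^(1/3)
    = 1.8 × 10⁵ km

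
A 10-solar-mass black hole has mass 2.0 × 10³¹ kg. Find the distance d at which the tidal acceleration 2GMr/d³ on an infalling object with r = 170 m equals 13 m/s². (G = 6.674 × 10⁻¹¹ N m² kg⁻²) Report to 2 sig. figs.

2GMr/d³ = a_tidal  ⇒  d = (2GMr / a_tidal)^(1/3)
d = (2 × 6.674×10⁻¹¹ × (2.0 × 10³¹) × (170) / (13))^(1/3)
  = 3.3 × 10⁷ m

3.3 × 10⁷ m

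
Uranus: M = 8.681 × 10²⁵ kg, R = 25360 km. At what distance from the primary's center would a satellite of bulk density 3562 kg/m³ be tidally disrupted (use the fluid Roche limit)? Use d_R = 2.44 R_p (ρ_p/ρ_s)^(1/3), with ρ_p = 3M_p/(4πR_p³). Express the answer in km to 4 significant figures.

ρ_p = 3M_p/(4πR_p³) = 3 × (8.681 × 10²⁵) / (4π × (2.536 × 10⁷ m)³) = 1271 kg/m³
d_R = 2.44 × 25360 km × (1271/3562)^(1/3)
    = 43890 km

43890 km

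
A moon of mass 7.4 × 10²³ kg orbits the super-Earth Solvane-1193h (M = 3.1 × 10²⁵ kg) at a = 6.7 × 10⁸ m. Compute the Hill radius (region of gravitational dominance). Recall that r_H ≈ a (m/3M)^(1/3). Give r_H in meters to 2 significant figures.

1.3 × 10⁸ m

r_H ≈ a (m/3M)^(1/3)
    = (6.7 × 10⁸) × (7.4 × 10²³ / (3 × 3.1 × 10²⁵))^(1/3)
    = 1.3 × 10⁸ m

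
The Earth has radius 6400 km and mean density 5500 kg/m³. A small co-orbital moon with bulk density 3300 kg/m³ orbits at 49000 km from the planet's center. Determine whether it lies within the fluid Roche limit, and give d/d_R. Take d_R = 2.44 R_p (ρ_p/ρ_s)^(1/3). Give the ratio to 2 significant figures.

outside; d/d_R ≈ 2.6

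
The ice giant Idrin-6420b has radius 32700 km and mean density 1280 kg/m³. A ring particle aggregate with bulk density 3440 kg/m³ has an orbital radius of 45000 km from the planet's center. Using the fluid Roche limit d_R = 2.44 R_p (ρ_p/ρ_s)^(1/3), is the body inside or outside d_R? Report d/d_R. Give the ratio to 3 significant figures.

d_R = 2.44 × (32700 km) × (1280/3440)^(1/3) = 57390 km
d/d_R = (45000) / (57390) = 0.784
Since d/d_R < 1, the body is inside the Roche limit.

inside; d/d_R ≈ 0.784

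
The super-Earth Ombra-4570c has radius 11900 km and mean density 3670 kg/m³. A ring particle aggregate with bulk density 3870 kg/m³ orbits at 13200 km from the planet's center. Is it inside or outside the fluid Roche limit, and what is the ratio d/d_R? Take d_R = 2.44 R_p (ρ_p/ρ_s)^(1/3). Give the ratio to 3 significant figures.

inside; d/d_R ≈ 0.463

d_R = 2.44 × (11900 km) × (3670/3870)^(1/3) = 28530 km
d/d_R = (13200) / (28530) = 0.463
Since d/d_R < 1, the body is inside the Roche limit.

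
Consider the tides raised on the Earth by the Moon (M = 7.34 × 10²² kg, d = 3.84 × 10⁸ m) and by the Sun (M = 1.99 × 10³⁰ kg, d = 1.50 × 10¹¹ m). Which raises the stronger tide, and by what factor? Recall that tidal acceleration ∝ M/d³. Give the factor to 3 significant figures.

The Moon, by a factor of ≈ 2.20

The tide-raising term goes as M/d³ (the gradient of a 1/d² field).
The Moon: (7.34 × 10²²) / (3.84 × 10⁸)³ = 1.296 × 10⁻³
The Sun: (1.99 × 10³⁰) / (1.50 × 10¹¹)³ = 5.896 × 10⁻⁴
Ratio (larger/smaller) = 2.20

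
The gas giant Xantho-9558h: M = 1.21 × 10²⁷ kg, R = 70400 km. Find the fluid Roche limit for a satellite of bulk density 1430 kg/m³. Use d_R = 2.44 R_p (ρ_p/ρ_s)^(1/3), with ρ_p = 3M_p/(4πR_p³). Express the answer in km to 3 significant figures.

ρ_p = 3M_p/(4πR_p³) = 3 × (1.21 × 10²⁷) / (4π × (7.04 × 10⁷ m)³) = 828 kg/m³
d_R = 2.44 × 70400 km × (828/1430)^(1/3)
    = 1.43 × 10⁵ km

1.43 × 10⁵ km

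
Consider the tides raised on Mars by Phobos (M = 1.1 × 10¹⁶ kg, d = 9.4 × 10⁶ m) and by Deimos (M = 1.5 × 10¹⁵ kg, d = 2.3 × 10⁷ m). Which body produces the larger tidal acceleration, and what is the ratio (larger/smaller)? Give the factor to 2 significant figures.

Tidal stretch scales as M/d³; compute that for each body.
Phobos: (1.1 × 10¹⁶) / (9.4 × 10⁶)³ = 1.324 × 10⁻⁵
Deimos: (1.5 × 10¹⁵) / (2.3 × 10⁷)³ = 1.233 × 10⁻⁷
Ratio (larger/smaller) = 110

Phobos, by a factor of ≈ 110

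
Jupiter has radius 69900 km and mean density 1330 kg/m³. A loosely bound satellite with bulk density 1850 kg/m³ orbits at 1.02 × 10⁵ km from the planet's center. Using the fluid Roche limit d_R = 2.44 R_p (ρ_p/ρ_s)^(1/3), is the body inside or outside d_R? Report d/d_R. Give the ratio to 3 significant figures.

d_R = 2.44 × (69900 km) × (1330/1850)^(1/3) = 1.528 × 10⁵ km
d/d_R = (1.02 × 10⁵) / (1.528 × 10⁵) = 0.668
Since d/d_R < 1, the body is inside the Roche limit.

inside; d/d_R ≈ 0.668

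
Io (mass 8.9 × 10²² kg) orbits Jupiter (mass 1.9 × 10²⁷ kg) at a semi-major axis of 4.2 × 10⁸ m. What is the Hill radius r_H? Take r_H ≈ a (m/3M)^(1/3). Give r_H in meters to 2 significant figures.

1.0 × 10⁷ m

r_H ≈ a (m/3M)^(1/3)
    = (4.2 × 10⁸) × (8.9 × 10²² / (3 × 1.9 × 10²⁷))^(1/3)
    = 1.0 × 10⁷ m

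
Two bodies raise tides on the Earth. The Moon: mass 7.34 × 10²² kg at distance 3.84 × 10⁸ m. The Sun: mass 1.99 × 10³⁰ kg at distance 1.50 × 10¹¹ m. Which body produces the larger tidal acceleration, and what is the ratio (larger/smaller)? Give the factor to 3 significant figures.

The Moon, by a factor of ≈ 2.20

Tidal stretch scales as M/d³; compute that for each body.
The Moon: (7.34 × 10²²) / (3.84 × 10⁸)³ = 1.296 × 10⁻³
The Sun: (1.99 × 10³⁰) / (1.50 × 10¹¹)³ = 5.896 × 10⁻⁴
Ratio (larger/smaller) = 2.20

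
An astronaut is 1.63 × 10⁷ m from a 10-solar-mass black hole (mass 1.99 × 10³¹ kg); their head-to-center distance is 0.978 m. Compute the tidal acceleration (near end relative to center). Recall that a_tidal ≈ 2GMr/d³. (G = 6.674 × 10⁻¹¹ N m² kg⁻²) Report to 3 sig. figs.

a_tidal = 2GMr/d³
        = 2 × (6.674 × 10⁻¹¹) × (1.99 × 10³¹) × (0.978) / (1.63 × 10⁷)³
        = 6.00 × 10⁻¹ m/s²

6.00 × 10⁻¹ m/s²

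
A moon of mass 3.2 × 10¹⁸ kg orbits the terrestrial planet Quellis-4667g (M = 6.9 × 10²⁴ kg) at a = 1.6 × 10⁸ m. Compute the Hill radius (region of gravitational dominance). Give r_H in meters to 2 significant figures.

8.6 × 10⁵ m

r_H ≈ a (m/3M)^(1/3)
    = (1.6 × 10⁸) × (3.2 × 10¹⁸ / (3 × 6.9 × 10²⁴))^(1/3)
    = 8.6 × 10⁵ m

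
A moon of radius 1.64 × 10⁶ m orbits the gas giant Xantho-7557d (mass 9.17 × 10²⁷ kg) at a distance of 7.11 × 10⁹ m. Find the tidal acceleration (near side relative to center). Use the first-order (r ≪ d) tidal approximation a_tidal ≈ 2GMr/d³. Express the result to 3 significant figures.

5.58 × 10⁻⁶ m/s²

The tidal stretch is the gradient of GM/d² times the body's extent r, hence the 1/d³ dependence.
Δa = 2GMr/d³
   = 2 × (6.674 × 10⁻¹¹) × (9.17 × 10²⁷) × (1.64 × 10⁶) / (7.11 × 10⁹)³
   = 5.58 × 10⁻⁶ m/s²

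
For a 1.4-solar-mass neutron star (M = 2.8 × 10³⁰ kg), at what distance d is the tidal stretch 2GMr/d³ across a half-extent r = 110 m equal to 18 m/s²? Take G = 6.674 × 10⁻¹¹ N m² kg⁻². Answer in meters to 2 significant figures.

1.3 × 10⁷ m

2GMr/d³ = a_tidal  ⇒  d = (2GMr / a_tidal)^(1/3)
d = (2 × 6.674×10⁻¹¹ × (2.8 × 10³⁰) × (110) / (18))^(1/3)
  = 1.3 × 10⁷ m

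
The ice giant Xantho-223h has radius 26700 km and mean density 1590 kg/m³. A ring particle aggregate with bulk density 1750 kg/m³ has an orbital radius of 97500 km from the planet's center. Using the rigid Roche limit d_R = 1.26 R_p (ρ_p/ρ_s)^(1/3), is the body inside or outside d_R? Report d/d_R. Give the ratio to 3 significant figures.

outside; d/d_R ≈ 2.99

d_R = 1.26 × (26700 km) × (1590/1750)^(1/3) = 32580 km
d/d_R = (97500) / (32580) = 2.99
Since d/d_R > 1, the body is outside the Roche limit.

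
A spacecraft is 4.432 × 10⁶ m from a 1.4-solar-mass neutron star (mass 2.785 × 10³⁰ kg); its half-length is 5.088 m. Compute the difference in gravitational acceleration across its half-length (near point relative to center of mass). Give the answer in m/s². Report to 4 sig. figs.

Since r ≪ d, expand the inverse-square field across one radius to get the leading 2GMr/d³ term.
Δa = 2GMr/d³
   = 2 × (6.674 × 10⁻¹¹) × (2.785 × 10³⁰) × (5.088) / (4.432 × 10⁶)³
   = 2.173 × 10¹ m/s²

2.173 × 10¹ m/s²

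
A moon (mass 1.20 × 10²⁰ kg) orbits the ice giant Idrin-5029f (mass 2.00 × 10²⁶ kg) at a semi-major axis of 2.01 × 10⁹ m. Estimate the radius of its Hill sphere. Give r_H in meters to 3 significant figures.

1.18 × 10⁷ m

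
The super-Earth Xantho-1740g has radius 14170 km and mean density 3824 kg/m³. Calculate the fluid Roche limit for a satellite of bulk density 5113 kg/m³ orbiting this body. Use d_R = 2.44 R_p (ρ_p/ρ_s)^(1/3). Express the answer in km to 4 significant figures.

d_R = 2.44 × 14170 km × (3824/5113)^(1/3)
    = 31380 km

31380 km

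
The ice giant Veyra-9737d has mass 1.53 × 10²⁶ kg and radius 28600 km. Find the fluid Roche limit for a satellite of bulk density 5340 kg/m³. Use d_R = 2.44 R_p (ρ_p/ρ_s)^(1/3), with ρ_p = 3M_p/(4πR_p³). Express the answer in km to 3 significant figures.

46300 km

ρ_p = 3M_p/(4πR_p³) = 3 × (1.53 × 10²⁶) / (4π × (2.86 × 10⁷ m)³) = 1560 kg/m³
d_R = 2.44 × 28600 km × (1560/5340)^(1/3)
    = 46300 km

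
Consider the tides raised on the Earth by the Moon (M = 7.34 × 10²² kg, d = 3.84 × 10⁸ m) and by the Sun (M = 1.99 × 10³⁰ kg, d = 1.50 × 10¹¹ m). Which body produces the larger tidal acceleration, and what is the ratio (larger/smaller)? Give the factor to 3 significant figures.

The Moon, by a factor of ≈ 2.20

Tidal acceleration ∝ M/d³, so compare M/d³ for each.
The Moon: (7.34 × 10²²) / (3.84 × 10⁸)³ = 1.296 × 10⁻³
The Sun: (1.99 × 10³⁰) / (1.50 × 10¹¹)³ = 5.896 × 10⁻⁴
Ratio (larger/smaller) = 2.20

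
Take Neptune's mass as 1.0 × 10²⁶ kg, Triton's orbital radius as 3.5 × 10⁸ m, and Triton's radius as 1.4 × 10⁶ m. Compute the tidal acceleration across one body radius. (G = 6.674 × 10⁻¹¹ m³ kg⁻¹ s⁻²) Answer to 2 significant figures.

Differencing GM/(d−r)² and GM/d² to first order in r/d gives 2GMr/d³.
Δg = 2GMr/d³
   = 2 × (6.674 × 10⁻¹¹) × (1.0 × 10²⁶) × (1.4 × 10⁶) / (3.5 × 10⁸)³
   = 4.4 × 10⁻⁴ m/s²

4.4 × 10⁻⁴ m/s²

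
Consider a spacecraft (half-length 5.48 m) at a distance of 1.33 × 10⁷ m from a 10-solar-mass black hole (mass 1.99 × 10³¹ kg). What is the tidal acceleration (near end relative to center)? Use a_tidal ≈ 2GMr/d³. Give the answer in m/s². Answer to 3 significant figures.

6.19 m/s²

Δg = 2GMr/d³
   = 2 × (6.674 × 10⁻¹¹) × (1.99 × 10³¹) × (5.48) / (1.33 × 10⁷)³
   = 6.19 m/s²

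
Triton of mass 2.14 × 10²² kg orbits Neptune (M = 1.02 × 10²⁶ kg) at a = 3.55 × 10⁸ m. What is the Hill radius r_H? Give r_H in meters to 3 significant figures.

1.46 × 10⁷ m

r_H ≈ a (m/3M)^(1/3)
    = (3.55 × 10⁸) × (2.14 × 10²² / (3 × 1.02 × 10²⁶))^(1/3)
    = 1.46 × 10⁷ m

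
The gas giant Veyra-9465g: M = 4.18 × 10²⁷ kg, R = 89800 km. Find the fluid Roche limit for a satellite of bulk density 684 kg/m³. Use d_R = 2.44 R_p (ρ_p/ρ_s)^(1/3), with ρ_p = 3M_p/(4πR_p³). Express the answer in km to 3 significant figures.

2.77 × 10⁵ km

ρ_p = 3M_p/(4πR_p³) = 3 × (4.18 × 10²⁷) / (4π × (8.98 × 10⁷ m)³) = 1380 kg/m³
d_R = 2.44 × 89800 km × (1380/684)^(1/3)
    = 2.77 × 10⁵ km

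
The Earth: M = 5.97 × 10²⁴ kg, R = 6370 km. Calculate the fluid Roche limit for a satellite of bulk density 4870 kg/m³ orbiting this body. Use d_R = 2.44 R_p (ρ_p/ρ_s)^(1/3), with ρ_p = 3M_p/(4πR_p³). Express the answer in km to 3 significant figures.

16200 km

ρ_p = 3M_p/(4πR_p³) = 3 × (5.97 × 10²⁴) / (4π × (6.37 × 10⁶ m)³) = 5510 kg/m³
d_R = 2.44 × 6370 km × (5510/4870)^(1/3)
    = 16200 km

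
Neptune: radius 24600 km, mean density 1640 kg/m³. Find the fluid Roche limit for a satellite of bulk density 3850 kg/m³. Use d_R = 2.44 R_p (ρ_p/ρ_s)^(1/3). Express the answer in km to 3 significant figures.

d_R = 2.44 × 24600 km × (1640/3850)^(1/3)
    = 45200 km

45200 km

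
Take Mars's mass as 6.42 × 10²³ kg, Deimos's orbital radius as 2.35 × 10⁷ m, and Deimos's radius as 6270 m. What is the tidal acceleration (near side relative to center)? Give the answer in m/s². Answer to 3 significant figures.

4.14 × 10⁻⁵ m/s²

Differencing GM/(d−r)² and GM/d² to first order in r/d gives 2GMr/d³.
Δa = 2GMr/d³
   = 2 × (6.674 × 10⁻¹¹) × (6.42 × 10²³) × (6270) / (2.35 × 10⁷)³
   = 4.14 × 10⁻⁵ m/s²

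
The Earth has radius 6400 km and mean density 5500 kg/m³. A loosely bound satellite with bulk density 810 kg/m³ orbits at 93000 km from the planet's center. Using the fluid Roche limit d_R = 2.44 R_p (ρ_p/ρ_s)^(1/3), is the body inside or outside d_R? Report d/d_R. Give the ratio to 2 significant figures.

d_R = 2.44 × (6400 km) × (5500/810)^(1/3) = 29570 km
d/d_R = (93000) / (29570) = 3.1
Since d/d_R > 1, the body is outside the Roche limit.

outside; d/d_R ≈ 3.1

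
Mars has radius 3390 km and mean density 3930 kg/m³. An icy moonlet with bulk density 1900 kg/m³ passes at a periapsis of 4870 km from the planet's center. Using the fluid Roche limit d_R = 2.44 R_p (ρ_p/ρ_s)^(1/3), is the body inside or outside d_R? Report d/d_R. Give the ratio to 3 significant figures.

inside; d/d_R ≈ 0.462

d_R = 2.44 × (3390 km) × (3930/1900)^(1/3) = 10540 km
d/d_R = (4870) / (10540) = 0.462
Since d/d_R < 1, the body is inside the Roche limit.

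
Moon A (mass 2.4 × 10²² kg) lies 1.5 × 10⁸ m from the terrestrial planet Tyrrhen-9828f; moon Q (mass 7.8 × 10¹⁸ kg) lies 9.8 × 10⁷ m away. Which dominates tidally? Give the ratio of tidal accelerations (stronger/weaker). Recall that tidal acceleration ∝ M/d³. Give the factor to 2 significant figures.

Moon A, by a factor of ≈ 860

The tide-raising term goes as M/d³ (the gradient of a 1/d² field).
Moon A: (2.4 × 10²²) / (1.5 × 10⁸)³ = 7.111 × 10⁻³
Moon Q: (7.8 × 10¹⁸) / (9.8 × 10⁷)³ = 8.287 × 10⁻⁶
Ratio (larger/smaller) = 860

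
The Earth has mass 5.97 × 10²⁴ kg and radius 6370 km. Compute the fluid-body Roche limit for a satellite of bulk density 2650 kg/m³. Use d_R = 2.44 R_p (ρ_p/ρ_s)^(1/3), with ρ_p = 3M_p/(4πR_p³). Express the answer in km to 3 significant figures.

ρ_p = 3M_p/(4πR_p³) = 3 × (5.97 × 10²⁴) / (4π × (6.37 × 10⁶ m)³) = 5510 kg/m³
d_R = 2.44 × 6370 km × (5510/2650)^(1/3)
    = 19800 km

19800 km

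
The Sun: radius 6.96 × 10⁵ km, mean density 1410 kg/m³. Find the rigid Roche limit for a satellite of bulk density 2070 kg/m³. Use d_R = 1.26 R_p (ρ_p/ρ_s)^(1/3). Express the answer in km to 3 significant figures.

d_R = 1.26 × 6.96 × 10⁵ km × (1410/2070)^(1/3)
    = 7.72 × 10⁵ km

7.72 × 10⁵ km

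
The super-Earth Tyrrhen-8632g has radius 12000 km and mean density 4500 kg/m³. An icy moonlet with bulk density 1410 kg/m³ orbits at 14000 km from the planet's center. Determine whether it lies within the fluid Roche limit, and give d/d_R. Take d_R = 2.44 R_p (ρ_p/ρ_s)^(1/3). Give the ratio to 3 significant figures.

d_R = 2.44 × (12000 km) × (4500/1410)^(1/3) = 43110 km
d/d_R = (14000) / (43110) = 0.325
Since d/d_R < 1, the body is inside the Roche limit.

inside; d/d_R ≈ 0.325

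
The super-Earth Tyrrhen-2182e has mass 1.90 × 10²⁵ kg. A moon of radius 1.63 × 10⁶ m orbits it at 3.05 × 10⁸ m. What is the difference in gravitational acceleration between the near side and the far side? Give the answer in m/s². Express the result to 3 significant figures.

Near-to-far spans 2r, so the tidal difference is twice the near-to-center value: 4GMr/d³.
Δa = 4GMr/d³
   = 4 × (6.674 × 10⁻¹¹) × (1.90 × 10²⁵) × (1.63 × 10⁶) / (3.05 × 10⁸)³
   = 2.91 × 10⁻⁴ m/s²

2.91 × 10⁻⁴ m/s²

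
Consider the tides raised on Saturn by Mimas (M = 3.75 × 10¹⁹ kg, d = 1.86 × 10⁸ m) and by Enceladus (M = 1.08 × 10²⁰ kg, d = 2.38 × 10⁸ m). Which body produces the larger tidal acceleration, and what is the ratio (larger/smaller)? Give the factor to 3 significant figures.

The tide-raising term goes as M/d³ (the gradient of a 1/d² field).
Mimas: (3.75 × 10¹⁹) / (1.86 × 10⁸)³ = 5.828 × 10⁻⁶
Enceladus: (1.08 × 10²⁰) / (2.38 × 10⁸)³ = 8.011 × 10⁻⁶
Ratio (larger/smaller) = 1.37

Enceladus, by a factor of ≈ 1.37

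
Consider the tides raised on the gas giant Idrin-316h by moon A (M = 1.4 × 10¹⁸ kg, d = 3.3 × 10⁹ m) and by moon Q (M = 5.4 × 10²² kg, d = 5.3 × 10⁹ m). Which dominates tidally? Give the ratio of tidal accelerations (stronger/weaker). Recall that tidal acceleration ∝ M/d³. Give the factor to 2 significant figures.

Tidal acceleration ∝ M/d³, so compare M/d³ for each.
Moon A: (1.4 × 10¹⁸) / (3.3 × 10⁹)³ = 3.896 × 10⁻¹¹
Moon Q: (5.4 × 10²²) / (5.3 × 10⁹)³ = 3.627 × 10⁻⁷
Ratio (larger/smaller) = 9300

Moon Q, by a factor of ≈ 9300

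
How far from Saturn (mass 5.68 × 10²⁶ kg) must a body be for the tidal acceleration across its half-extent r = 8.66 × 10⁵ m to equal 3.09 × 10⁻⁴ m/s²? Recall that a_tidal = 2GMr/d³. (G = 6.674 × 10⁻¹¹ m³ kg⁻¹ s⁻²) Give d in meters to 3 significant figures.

5.97 × 10⁸ m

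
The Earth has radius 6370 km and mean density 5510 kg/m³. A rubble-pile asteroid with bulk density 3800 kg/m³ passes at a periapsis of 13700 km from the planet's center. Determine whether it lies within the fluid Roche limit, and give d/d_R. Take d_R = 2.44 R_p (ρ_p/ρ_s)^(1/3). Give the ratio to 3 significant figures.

d_R = 2.44 × (6370 km) × (5510/3800)^(1/3) = 17590 km
d/d_R = (13700) / (17590) = 0.779
Since d/d_R < 1, the body is inside the Roche limit.

inside; d/d_R ≈ 0.779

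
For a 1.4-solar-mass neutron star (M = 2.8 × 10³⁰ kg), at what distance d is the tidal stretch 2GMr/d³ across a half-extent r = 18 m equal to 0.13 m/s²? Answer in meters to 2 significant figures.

3.7 × 10⁷ m

2GMr/d³ = a_tidal  ⇒  d = (2GMr / a_tidal)^(1/3)
d = (2 × 6.674×10⁻¹¹ × (2.8 × 10³⁰) × (18) / (0.13))^(1/3)
  = 3.7 × 10⁷ m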